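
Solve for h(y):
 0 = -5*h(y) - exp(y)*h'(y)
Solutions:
 h(y) = C1*exp(5*exp(-y))


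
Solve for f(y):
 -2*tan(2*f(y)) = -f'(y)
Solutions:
 f(y) = -asin(C1*exp(4*y))/2 + pi/2
 f(y) = asin(C1*exp(4*y))/2


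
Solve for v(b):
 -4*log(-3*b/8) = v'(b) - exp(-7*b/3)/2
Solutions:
 v(b) = C1 - 4*b*log(-b) + 4*b*(-log(3) + 1 + 3*log(2)) - 3*exp(-7*b/3)/14


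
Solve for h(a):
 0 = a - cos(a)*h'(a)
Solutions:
 h(a) = C1 + Integral(a/cos(a), a)


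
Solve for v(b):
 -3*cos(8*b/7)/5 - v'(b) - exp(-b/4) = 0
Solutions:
 v(b) = C1 - 21*sin(8*b/7)/40 + 4*exp(-b/4)


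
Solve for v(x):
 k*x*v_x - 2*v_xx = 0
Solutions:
 v(x) = Piecewise((-sqrt(pi)*C1*erf(x*sqrt(-k)/2)/sqrt(-k) - C2, (k > 0) | (k < 0)), (-C1*x - C2, True))


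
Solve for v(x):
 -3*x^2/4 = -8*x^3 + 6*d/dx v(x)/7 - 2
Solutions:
 v(x) = C1 + 7*x^4/3 - 7*x^3/24 + 7*x/3


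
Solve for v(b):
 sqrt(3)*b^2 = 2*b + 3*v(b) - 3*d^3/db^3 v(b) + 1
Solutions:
 v(b) = C3*exp(b) + sqrt(3)*b^2/3 - 2*b/3 + (C1*sin(sqrt(3)*b/2) + C2*cos(sqrt(3)*b/2))*exp(-b/2) - 1/3


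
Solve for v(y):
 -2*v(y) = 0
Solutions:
 v(y) = 0


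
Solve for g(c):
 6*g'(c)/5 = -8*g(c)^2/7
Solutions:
 g(c) = 21/(C1 + 20*c)


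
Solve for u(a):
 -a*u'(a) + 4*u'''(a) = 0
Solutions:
 u(a) = C1 + Integral(C2*airyai(2^(1/3)*a/2) + C3*airybi(2^(1/3)*a/2), a)


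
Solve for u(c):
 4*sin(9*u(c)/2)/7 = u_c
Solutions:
 -4*c/7 + log(cos(9*u(c)/2) - 1)/9 - log(cos(9*u(c)/2) + 1)/9 = C1


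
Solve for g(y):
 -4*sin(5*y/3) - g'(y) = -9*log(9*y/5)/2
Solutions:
 g(y) = C1 + 9*y*log(y)/2 - 9*y*log(5)/2 - 9*y/2 + 9*y*log(3) + 12*cos(5*y/3)/5


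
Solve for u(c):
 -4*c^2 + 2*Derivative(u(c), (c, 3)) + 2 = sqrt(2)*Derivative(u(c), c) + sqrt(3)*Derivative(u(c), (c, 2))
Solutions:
 u(c) = C1 + C2*exp(c*(sqrt(3) + sqrt(3 + 8*sqrt(2)))/4) + C3*exp(c*(-sqrt(3 + 8*sqrt(2)) + sqrt(3))/4) - 2*sqrt(2)*c^3/3 + 2*sqrt(3)*c^2 - 8*c - 5*sqrt(2)*c


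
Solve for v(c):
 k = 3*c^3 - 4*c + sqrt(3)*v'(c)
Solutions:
 v(c) = C1 - sqrt(3)*c^4/4 + 2*sqrt(3)*c^2/3 + sqrt(3)*c*k/3


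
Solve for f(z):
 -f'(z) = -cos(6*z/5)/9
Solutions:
 f(z) = C1 + 5*sin(6*z/5)/54


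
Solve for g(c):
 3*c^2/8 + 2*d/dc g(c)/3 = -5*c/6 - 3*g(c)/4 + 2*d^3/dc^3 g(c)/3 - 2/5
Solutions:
 g(c) = C1*exp(-c*(8*18^(1/3)/(sqrt(5793) + 81)^(1/3) + 12^(1/3)*(sqrt(5793) + 81)^(1/3))/24)*sin(2^(1/3)*3^(1/6)*c*(-2^(1/3)*3^(2/3)*(sqrt(5793) + 81)^(1/3)/24 + (sqrt(5793) + 81)^(-1/3))) + C2*exp(-c*(8*18^(1/3)/(sqrt(5793) + 81)^(1/3) + 12^(1/3)*(sqrt(5793) + 81)^(1/3))/24)*cos(2^(1/3)*3^(1/6)*c*(-2^(1/3)*3^(2/3)*(sqrt(5793) + 81)^(1/3)/24 + (sqrt(5793) + 81)^(-1/3))) + C3*exp(c*(8*18^(1/3)/(sqrt(5793) + 81)^(1/3) + 12^(1/3)*(sqrt(5793) + 81)^(1/3))/12) - c^2/2 - 2*c/9 - 136/405


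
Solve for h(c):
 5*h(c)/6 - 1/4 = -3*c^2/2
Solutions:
 h(c) = 3/10 - 9*c^2/5


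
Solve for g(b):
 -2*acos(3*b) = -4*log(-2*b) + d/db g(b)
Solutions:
 g(b) = C1 + 4*b*log(-b) - 2*b*acos(3*b) - 4*b + 4*b*log(2) + 2*sqrt(1 - 9*b^2)/3


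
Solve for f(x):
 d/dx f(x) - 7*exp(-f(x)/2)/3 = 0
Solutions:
 f(x) = 2*log(C1 + 7*x/6)


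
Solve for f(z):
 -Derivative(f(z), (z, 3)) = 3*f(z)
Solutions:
 f(z) = C3*exp(-3^(1/3)*z) + (C1*sin(3^(5/6)*z/2) + C2*cos(3^(5/6)*z/2))*exp(3^(1/3)*z/2)


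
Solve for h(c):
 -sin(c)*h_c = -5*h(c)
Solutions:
 h(c) = C1*sqrt(cos(c) - 1)*(cos(c)^2 - 2*cos(c) + 1)/(sqrt(cos(c) + 1)*(cos(c)^2 + 2*cos(c) + 1))


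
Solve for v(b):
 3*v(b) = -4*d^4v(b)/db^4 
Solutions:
 v(b) = (C1*sin(3^(1/4)*b/2) + C2*cos(3^(1/4)*b/2))*exp(-3^(1/4)*b/2) + (C3*sin(3^(1/4)*b/2) + C4*cos(3^(1/4)*b/2))*exp(3^(1/4)*b/2)


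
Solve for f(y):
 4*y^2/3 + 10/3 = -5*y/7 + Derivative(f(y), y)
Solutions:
 f(y) = C1 + 4*y^3/9 + 5*y^2/14 + 10*y/3


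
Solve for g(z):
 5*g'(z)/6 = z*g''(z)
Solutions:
 g(z) = C1 + C2*z^(11/6)


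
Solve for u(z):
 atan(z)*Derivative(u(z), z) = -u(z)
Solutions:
 u(z) = C1*exp(-Integral(1/atan(z), z))


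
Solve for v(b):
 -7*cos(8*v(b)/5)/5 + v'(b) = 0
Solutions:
 -7*b/5 - 5*log(sin(8*v(b)/5) - 1)/16 + 5*log(sin(8*v(b)/5) + 1)/16 = C1


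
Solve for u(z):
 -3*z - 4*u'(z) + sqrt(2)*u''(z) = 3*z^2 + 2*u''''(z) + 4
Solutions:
 u(z) = C1 + C2*exp(3^(1/3)*z*(sqrt(2)*3^(1/3)/(sqrt(3)*sqrt(108 - sqrt(2))/2 + 9)^(1/3) + 2*(sqrt(3)*sqrt(108 - sqrt(2))/2 + 9)^(1/3))/12)*sin(z*(-3*sqrt(6)/(3*sqrt(3)*sqrt(108 - sqrt(2))/2 + 27)^(1/3) + 2*sqrt(3)*(3*sqrt(3)*sqrt(108 - sqrt(2))/2 + 27)^(1/3))/12) + C3*exp(3^(1/3)*z*(sqrt(2)*3^(1/3)/(sqrt(3)*sqrt(108 - sqrt(2))/2 + 9)^(1/3) + 2*(sqrt(3)*sqrt(108 - sqrt(2))/2 + 9)^(1/3))/12)*cos(z*(-3*sqrt(6)/(3*sqrt(3)*sqrt(108 - sqrt(2))/2 + 27)^(1/3) + 2*sqrt(3)*(3*sqrt(3)*sqrt(108 - sqrt(2))/2 + 27)^(1/3))/12) + C4*exp(-3^(1/3)*z*(sqrt(2)*3^(1/3)/(sqrt(3)*sqrt(108 - sqrt(2))/2 + 9)^(1/3) + 2*(sqrt(3)*sqrt(108 - sqrt(2))/2 + 9)^(1/3))/6) - z^3/4 - 3*z^2/8 - 3*sqrt(2)*z^2/16 - 19*z/16 - 3*sqrt(2)*z/16


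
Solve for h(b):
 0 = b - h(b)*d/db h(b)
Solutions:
 h(b) = -sqrt(C1 + b^2)
 h(b) = sqrt(C1 + b^2)


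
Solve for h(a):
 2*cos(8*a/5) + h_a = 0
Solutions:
 h(a) = C1 - 5*sin(8*a/5)/4


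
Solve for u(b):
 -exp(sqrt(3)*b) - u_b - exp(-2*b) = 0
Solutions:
 u(b) = C1 - sqrt(3)*exp(sqrt(3)*b)/3 + exp(-2*b)/2


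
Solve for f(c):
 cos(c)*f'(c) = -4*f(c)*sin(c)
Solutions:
 f(c) = C1*cos(c)^4


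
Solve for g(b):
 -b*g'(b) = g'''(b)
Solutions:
 g(b) = C1 + Integral(C2*airyai(-b) + C3*airybi(-b), b)


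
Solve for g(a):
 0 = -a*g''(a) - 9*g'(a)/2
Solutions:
 g(a) = C1 + C2/a^(7/2)


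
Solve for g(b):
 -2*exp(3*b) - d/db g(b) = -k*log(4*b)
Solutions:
 g(b) = C1 + b*k*log(b) + b*k*(-1 + 2*log(2)) - 2*exp(3*b)/3


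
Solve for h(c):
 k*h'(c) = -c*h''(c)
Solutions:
 h(c) = C1 + c^(1 - re(k))*(C2*sin(log(c)*Abs(im(k))) + C3*cos(log(c)*im(k)))


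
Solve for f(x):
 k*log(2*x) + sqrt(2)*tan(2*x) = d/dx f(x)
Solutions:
 f(x) = C1 + k*x*(log(x) - 1) + k*x*log(2) - sqrt(2)*log(cos(2*x))/2


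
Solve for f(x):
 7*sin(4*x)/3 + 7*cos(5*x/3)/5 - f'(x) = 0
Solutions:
 f(x) = C1 + 21*sin(5*x/3)/25 - 7*cos(4*x)/12


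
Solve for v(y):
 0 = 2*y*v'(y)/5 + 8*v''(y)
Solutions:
 v(y) = C1 + C2*erf(sqrt(10)*y/20)


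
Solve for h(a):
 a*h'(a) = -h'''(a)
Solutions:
 h(a) = C1 + Integral(C2*airyai(-a) + C3*airybi(-a), a)


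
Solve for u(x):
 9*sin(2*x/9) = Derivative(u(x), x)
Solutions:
 u(x) = C1 - 81*cos(2*x/9)/2


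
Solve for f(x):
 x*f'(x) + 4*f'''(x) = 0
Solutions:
 f(x) = C1 + Integral(C2*airyai(-2^(1/3)*x/2) + C3*airybi(-2^(1/3)*x/2), x)


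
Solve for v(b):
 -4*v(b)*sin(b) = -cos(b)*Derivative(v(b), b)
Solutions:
 v(b) = C1/cos(b)^4


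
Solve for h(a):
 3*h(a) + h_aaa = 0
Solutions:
 h(a) = C3*exp(-3^(1/3)*a) + (C1*sin(3^(5/6)*a/2) + C2*cos(3^(5/6)*a/2))*exp(3^(1/3)*a/2)


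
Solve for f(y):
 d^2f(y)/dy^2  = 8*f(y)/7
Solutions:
 f(y) = C1*exp(-2*sqrt(14)*y/7) + C2*exp(2*sqrt(14)*y/7)


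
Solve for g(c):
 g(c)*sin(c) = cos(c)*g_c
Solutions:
 g(c) = C1/cos(c)


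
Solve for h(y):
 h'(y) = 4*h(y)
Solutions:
 h(y) = C1*exp(4*y)


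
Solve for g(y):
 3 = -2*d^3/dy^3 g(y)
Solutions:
 g(y) = C1 + C2*y + C3*y^2 - y^3/4


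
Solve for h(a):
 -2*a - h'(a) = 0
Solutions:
 h(a) = C1 - a^2


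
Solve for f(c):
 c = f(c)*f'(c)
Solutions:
 f(c) = -sqrt(C1 + c^2)
 f(c) = sqrt(C1 + c^2)


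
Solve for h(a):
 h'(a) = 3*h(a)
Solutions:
 h(a) = C1*exp(3*a)


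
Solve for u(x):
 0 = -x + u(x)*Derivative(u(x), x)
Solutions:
 u(x) = -sqrt(C1 + x^2)
 u(x) = sqrt(C1 + x^2)


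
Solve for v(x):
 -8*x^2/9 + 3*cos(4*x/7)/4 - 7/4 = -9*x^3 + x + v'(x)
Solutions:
 v(x) = C1 + 9*x^4/4 - 8*x^3/27 - x^2/2 - 7*x/4 + 21*sin(4*x/7)/16


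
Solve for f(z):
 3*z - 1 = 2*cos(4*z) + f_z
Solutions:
 f(z) = C1 + 3*z^2/2 - z - sin(4*z)/2


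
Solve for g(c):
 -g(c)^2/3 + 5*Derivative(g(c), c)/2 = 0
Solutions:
 g(c) = -15/(C1 + 2*c)


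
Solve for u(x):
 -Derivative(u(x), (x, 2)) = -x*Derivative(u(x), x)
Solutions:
 u(x) = C1 + C2*erfi(sqrt(2)*x/2)


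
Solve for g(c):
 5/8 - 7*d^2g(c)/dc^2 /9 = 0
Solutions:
 g(c) = C1 + C2*c + 45*c^2/112


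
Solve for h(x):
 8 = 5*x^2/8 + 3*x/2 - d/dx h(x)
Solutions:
 h(x) = C1 + 5*x^3/24 + 3*x^2/4 - 8*x


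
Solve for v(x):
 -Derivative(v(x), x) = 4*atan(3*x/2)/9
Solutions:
 v(x) = C1 - 4*x*atan(3*x/2)/9 + 4*log(9*x^2 + 4)/27


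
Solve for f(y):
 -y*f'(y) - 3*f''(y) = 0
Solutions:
 f(y) = C1 + C2*erf(sqrt(6)*y/6)


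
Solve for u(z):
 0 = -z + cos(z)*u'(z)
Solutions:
 u(z) = C1 + Integral(z/cos(z), z)


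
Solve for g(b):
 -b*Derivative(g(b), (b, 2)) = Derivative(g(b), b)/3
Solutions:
 g(b) = C1 + C2*b^(2/3)


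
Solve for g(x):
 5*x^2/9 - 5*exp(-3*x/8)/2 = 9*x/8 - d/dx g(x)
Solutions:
 g(x) = C1 - 5*x^3/27 + 9*x^2/16 - 20*exp(-3*x/8)/3


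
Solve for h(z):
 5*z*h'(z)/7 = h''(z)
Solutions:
 h(z) = C1 + C2*erfi(sqrt(70)*z/14)


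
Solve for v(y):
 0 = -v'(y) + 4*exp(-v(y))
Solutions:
 v(y) = log(C1 + 4*y)


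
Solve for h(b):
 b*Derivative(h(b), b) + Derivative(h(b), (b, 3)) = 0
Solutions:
 h(b) = C1 + Integral(C2*airyai(-b) + C3*airybi(-b), b)


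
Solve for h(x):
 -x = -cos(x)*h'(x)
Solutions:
 h(x) = C1 + Integral(x/cos(x), x)


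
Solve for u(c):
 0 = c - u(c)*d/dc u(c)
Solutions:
 u(c) = -sqrt(C1 + c^2)
 u(c) = sqrt(C1 + c^2)


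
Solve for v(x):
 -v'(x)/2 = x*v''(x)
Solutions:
 v(x) = C1 + C2*sqrt(x)


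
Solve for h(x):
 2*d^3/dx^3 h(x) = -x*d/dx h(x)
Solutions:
 h(x) = C1 + Integral(C2*airyai(-2^(2/3)*x/2) + C3*airybi(-2^(2/3)*x/2), x)


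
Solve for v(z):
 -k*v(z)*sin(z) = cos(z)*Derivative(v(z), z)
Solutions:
 v(z) = C1*exp(k*log(cos(z)))


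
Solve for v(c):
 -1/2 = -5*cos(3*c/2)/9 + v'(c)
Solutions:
 v(c) = C1 - c/2 + 10*sin(3*c/2)/27


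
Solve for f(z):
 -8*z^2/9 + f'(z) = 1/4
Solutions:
 f(z) = C1 + 8*z^3/27 + z/4


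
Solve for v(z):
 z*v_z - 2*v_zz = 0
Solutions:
 v(z) = C1 + C2*erfi(z/2)


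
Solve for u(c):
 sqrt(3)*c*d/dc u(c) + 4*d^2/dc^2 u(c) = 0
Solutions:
 u(c) = C1 + C2*erf(sqrt(2)*3^(1/4)*c/4)


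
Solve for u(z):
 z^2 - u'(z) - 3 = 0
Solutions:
 u(z) = C1 + z^3/3 - 3*z


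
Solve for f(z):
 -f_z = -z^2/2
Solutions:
 f(z) = C1 + z^3/6


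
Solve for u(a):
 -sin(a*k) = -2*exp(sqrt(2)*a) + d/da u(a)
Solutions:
 u(a) = C1 + sqrt(2)*exp(sqrt(2)*a) + cos(a*k)/k


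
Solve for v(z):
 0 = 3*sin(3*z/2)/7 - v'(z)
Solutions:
 v(z) = C1 - 2*cos(3*z/2)/7


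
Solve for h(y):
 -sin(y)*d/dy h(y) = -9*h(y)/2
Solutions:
 h(y) = C1*(cos(y) - 1)^(1/4)*(cos(y)^2 - 2*cos(y) + 1)/((cos(y) + 1)^(1/4)*(cos(y)^2 + 2*cos(y) + 1))


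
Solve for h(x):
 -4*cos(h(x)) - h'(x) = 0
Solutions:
 h(x) = pi - asin((C1 + exp(8*x))/(C1 - exp(8*x)))
 h(x) = asin((C1 + exp(8*x))/(C1 - exp(8*x)))


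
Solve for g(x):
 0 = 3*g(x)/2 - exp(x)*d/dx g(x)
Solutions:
 g(x) = C1*exp(-3*exp(-x)/2)


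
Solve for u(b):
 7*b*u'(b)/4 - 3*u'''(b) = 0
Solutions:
 u(b) = C1 + Integral(C2*airyai(126^(1/3)*b/6) + C3*airybi(126^(1/3)*b/6), b)


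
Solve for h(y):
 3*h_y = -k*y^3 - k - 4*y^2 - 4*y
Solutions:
 h(y) = C1 - k*y^4/12 - k*y/3 - 4*y^3/9 - 2*y^2/3


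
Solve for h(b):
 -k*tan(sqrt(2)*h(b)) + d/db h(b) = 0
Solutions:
 h(b) = sqrt(2)*(pi - asin(C1*exp(sqrt(2)*b*k)))/2
 h(b) = sqrt(2)*asin(C1*exp(sqrt(2)*b*k))/2


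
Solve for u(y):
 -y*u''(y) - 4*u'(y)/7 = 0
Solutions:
 u(y) = C1 + C2*y^(3/7)


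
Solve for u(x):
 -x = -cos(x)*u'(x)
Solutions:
 u(x) = C1 + Integral(x/cos(x), x)


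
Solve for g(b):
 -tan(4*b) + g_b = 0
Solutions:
 g(b) = C1 - log(cos(4*b))/4


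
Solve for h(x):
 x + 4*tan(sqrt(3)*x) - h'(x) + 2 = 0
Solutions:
 h(x) = C1 + x^2/2 + 2*x - 4*sqrt(3)*log(cos(sqrt(3)*x))/3


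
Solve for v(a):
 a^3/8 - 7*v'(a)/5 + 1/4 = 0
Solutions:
 v(a) = C1 + 5*a^4/224 + 5*a/28


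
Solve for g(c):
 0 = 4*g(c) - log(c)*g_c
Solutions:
 g(c) = C1*exp(4*li(c))


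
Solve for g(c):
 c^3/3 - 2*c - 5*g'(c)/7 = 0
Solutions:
 g(c) = C1 + 7*c^4/60 - 7*c^2/5


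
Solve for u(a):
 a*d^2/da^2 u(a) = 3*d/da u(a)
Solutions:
 u(a) = C1 + C2*a^4


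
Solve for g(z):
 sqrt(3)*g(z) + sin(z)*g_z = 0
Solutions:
 g(z) = C1*(cos(z) + 1)^(sqrt(3)/2)/(cos(z) - 1)^(sqrt(3)/2)


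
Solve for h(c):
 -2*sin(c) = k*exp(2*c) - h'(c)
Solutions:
 h(c) = C1 + k*exp(2*c)/2 - 2*cos(c)


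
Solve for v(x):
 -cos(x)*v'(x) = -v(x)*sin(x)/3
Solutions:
 v(x) = C1/cos(x)^(1/3)


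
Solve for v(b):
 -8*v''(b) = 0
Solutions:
 v(b) = C1 + C2*b


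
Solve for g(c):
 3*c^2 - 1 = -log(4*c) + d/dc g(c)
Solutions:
 g(c) = C1 + c^3 + c*log(c) - 2*c + c*log(4)


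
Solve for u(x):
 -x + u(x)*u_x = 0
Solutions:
 u(x) = -sqrt(C1 + x^2)
 u(x) = sqrt(C1 + x^2)


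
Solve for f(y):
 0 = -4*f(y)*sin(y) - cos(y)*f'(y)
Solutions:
 f(y) = C1*cos(y)^4


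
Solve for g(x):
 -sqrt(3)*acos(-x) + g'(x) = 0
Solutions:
 g(x) = C1 + sqrt(3)*(x*acos(-x) + sqrt(1 - x^2))


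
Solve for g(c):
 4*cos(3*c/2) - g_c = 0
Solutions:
 g(c) = C1 + 8*sin(3*c/2)/3


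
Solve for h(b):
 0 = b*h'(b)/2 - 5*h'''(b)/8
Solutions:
 h(b) = C1 + Integral(C2*airyai(10^(2/3)*b/5) + C3*airybi(10^(2/3)*b/5), b)


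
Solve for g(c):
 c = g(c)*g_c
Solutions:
 g(c) = -sqrt(C1 + c^2)
 g(c) = sqrt(C1 + c^2)


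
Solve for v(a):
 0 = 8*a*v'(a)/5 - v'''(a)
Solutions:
 v(a) = C1 + Integral(C2*airyai(2*5^(2/3)*a/5) + C3*airybi(2*5^(2/3)*a/5), a)


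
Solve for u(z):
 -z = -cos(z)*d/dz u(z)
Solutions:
 u(z) = C1 + Integral(z/cos(z), z)


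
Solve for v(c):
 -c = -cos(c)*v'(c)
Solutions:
 v(c) = C1 + Integral(c/cos(c), c)


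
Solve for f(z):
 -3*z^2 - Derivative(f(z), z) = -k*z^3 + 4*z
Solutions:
 f(z) = C1 + k*z^4/4 - z^3 - 2*z^2


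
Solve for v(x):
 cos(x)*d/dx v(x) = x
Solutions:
 v(x) = C1 + Integral(x/cos(x), x)


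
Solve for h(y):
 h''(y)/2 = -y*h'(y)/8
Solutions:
 h(y) = C1 + C2*erf(sqrt(2)*y/4)


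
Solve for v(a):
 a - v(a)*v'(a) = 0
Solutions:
 v(a) = -sqrt(C1 + a^2)
 v(a) = sqrt(C1 + a^2)


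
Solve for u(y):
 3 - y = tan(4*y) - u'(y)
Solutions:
 u(y) = C1 + y^2/2 - 3*y - log(cos(4*y))/4


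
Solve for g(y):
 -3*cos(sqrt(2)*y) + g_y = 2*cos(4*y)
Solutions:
 g(y) = C1 + sin(4*y)/2 + 3*sqrt(2)*sin(sqrt(2)*y)/2


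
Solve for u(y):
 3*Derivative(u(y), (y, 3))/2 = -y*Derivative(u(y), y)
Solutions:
 u(y) = C1 + Integral(C2*airyai(-2^(1/3)*3^(2/3)*y/3) + C3*airybi(-2^(1/3)*3^(2/3)*y/3), y)


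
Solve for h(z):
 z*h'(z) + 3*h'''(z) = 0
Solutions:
 h(z) = C1 + Integral(C2*airyai(-3^(2/3)*z/3) + C3*airybi(-3^(2/3)*z/3), z)


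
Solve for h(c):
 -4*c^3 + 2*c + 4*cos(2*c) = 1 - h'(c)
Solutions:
 h(c) = C1 + c^4 - c^2 + c - 2*sin(2*c)


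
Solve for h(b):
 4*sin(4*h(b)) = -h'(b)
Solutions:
 h(b) = -acos((-C1 - exp(32*b))/(C1 - exp(32*b)))/4 + pi/2
 h(b) = acos((-C1 - exp(32*b))/(C1 - exp(32*b)))/4


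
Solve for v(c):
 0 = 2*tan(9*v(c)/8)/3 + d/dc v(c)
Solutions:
 v(c) = -8*asin(C1*exp(-3*c/4))/9 + 8*pi/9
 v(c) = 8*asin(C1*exp(-3*c/4))/9


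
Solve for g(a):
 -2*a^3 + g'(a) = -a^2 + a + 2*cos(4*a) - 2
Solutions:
 g(a) = C1 + a^4/2 - a^3/3 + a^2/2 - 2*a + sin(4*a)/2


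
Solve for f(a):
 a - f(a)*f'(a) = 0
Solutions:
 f(a) = -sqrt(C1 + a^2)
 f(a) = sqrt(C1 + a^2)


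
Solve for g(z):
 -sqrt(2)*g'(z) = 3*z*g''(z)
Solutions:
 g(z) = C1 + C2*z^(1 - sqrt(2)/3)


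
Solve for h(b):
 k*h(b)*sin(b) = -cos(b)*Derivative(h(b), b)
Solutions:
 h(b) = C1*exp(k*log(cos(b)))


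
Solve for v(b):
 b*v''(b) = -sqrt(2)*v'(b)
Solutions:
 v(b) = C1 + C2*b^(1 - sqrt(2))


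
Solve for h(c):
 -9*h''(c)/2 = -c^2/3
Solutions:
 h(c) = C1 + C2*c + c^4/162


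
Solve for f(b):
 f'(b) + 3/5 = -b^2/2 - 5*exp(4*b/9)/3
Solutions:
 f(b) = C1 - b^3/6 - 3*b/5 - 15*exp(4*b/9)/4


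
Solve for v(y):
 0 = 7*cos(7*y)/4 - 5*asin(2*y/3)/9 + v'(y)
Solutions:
 v(y) = C1 + 5*y*asin(2*y/3)/9 + 5*sqrt(9 - 4*y^2)/18 - sin(7*y)/4


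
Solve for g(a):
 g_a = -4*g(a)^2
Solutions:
 g(a) = 1/(C1 + 4*a)


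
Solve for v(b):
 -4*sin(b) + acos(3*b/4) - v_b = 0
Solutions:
 v(b) = C1 + b*acos(3*b/4) - sqrt(16 - 9*b^2)/3 + 4*cos(b)


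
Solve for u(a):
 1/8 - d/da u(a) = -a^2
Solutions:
 u(a) = C1 + a^3/3 + a/8


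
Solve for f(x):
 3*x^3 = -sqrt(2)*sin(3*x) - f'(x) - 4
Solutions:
 f(x) = C1 - 3*x^4/4 - 4*x + sqrt(2)*cos(3*x)/3


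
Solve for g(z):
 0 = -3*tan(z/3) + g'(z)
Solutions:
 g(z) = C1 - 9*log(cos(z/3))


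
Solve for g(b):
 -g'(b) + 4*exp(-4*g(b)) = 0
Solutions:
 g(b) = log(-I*(C1 + 16*b)^(1/4))
 g(b) = log(I*(C1 + 16*b)^(1/4))
 g(b) = log(-(C1 + 16*b)^(1/4))
 g(b) = log(C1 + 16*b)/4


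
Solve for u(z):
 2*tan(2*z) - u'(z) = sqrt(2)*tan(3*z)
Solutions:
 u(z) = C1 - log(cos(2*z)) + sqrt(2)*log(cos(3*z))/3


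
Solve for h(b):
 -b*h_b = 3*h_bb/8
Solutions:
 h(b) = C1 + C2*erf(2*sqrt(3)*b/3)


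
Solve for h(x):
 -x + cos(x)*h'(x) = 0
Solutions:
 h(x) = C1 + Integral(x/cos(x), x)


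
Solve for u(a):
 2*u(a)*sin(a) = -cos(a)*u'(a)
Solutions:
 u(a) = C1*cos(a)^2


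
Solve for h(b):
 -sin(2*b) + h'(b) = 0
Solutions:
 h(b) = C1 - cos(2*b)/2


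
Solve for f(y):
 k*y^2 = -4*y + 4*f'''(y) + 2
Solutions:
 f(y) = C1 + C2*y + C3*y^2 + k*y^5/240 + y^4/24 - y^3/12


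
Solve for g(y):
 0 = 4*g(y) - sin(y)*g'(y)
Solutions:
 g(y) = C1*(cos(y)^2 - 2*cos(y) + 1)/(cos(y)^2 + 2*cos(y) + 1)


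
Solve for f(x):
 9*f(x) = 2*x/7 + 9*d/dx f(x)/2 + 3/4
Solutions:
 f(x) = C1*exp(2*x) + 2*x/63 + 25/252


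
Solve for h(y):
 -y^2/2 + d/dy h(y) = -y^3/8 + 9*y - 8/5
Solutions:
 h(y) = C1 - y^4/32 + y^3/6 + 9*y^2/2 - 8*y/5


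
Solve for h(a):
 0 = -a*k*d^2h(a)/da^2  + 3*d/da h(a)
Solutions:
 h(a) = C1 + a^(((re(k) + 3)*re(k) + im(k)^2)/(re(k)^2 + im(k)^2))*(C2*sin(3*log(a)*Abs(im(k))/(re(k)^2 + im(k)^2)) + C3*cos(3*log(a)*im(k)/(re(k)^2 + im(k)^2)))


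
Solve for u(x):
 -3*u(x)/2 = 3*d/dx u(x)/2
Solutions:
 u(x) = C1*exp(-x)


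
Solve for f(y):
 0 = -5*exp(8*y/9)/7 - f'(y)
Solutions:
 f(y) = C1 - 45*exp(8*y/9)/56


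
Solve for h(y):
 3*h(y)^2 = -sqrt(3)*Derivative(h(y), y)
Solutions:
 h(y) = 1/(C1 + sqrt(3)*y)


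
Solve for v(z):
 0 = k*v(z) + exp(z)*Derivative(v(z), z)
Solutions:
 v(z) = C1*exp(k*exp(-z))


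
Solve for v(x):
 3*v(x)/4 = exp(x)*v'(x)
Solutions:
 v(x) = C1*exp(-3*exp(-x)/4)


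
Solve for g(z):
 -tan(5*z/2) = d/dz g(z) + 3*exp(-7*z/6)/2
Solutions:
 g(z) = C1 - log(tan(5*z/2)^2 + 1)/5 + 9*exp(-7*z/6)/7


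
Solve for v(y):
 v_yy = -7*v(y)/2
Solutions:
 v(y) = C1*sin(sqrt(14)*y/2) + C2*cos(sqrt(14)*y/2)


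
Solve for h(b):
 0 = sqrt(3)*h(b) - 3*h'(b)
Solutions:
 h(b) = C1*exp(sqrt(3)*b/3)


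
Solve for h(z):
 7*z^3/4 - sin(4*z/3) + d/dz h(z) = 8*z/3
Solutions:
 h(z) = C1 - 7*z^4/16 + 4*z^2/3 - 3*cos(4*z/3)/4


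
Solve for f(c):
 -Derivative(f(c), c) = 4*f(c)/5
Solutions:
 f(c) = C1*exp(-4*c/5)


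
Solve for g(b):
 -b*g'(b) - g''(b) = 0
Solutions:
 g(b) = C1 + C2*erf(sqrt(2)*b/2)


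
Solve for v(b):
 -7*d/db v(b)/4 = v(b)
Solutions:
 v(b) = C1*exp(-4*b/7)


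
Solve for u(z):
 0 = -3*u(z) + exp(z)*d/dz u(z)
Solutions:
 u(z) = C1*exp(-3*exp(-z))


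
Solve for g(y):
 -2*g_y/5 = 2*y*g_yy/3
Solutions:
 g(y) = C1 + C2*y^(2/5)


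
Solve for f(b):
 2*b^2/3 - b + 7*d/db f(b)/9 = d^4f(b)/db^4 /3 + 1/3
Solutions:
 f(b) = C1 + C4*exp(3^(2/3)*7^(1/3)*b/3) - 2*b^3/7 + 9*b^2/14 + 3*b/7 + (C2*sin(3^(1/6)*7^(1/3)*b/2) + C3*cos(3^(1/6)*7^(1/3)*b/2))*exp(-3^(2/3)*7^(1/3)*b/6)


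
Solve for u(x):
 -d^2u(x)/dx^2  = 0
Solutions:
 u(x) = C1 + C2*x


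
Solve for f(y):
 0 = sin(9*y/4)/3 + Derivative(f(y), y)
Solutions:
 f(y) = C1 + 4*cos(9*y/4)/27


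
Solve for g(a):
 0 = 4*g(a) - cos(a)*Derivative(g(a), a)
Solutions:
 g(a) = C1*(sin(a)^2 + 2*sin(a) + 1)/(sin(a)^2 - 2*sin(a) + 1)


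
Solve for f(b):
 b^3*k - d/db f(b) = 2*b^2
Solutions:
 f(b) = C1 + b^4*k/4 - 2*b^3/3


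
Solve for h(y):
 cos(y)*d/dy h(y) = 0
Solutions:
 h(y) = C1


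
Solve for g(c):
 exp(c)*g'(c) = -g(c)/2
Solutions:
 g(c) = C1*exp(exp(-c)/2)


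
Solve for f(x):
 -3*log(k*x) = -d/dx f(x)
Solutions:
 f(x) = C1 + 3*x*log(k*x) - 3*x


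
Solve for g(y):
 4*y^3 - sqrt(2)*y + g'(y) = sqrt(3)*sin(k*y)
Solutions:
 g(y) = C1 - y^4 + sqrt(2)*y^2/2 - sqrt(3)*cos(k*y)/k


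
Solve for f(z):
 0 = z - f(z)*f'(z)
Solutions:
 f(z) = -sqrt(C1 + z^2)
 f(z) = sqrt(C1 + z^2)


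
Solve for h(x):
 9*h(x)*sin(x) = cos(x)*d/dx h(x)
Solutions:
 h(x) = C1/cos(x)^9


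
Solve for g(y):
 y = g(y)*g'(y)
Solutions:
 g(y) = -sqrt(C1 + y^2)
 g(y) = sqrt(C1 + y^2)


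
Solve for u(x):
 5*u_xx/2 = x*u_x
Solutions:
 u(x) = C1 + C2*erfi(sqrt(5)*x/5)


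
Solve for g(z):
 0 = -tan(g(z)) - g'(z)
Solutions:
 g(z) = pi - asin(C1*exp(-z))
 g(z) = asin(C1*exp(-z))


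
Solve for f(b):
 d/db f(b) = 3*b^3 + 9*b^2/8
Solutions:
 f(b) = C1 + 3*b^4/4 + 3*b^3/8


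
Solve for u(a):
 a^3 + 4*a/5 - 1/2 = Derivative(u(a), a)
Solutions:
 u(a) = C1 + a^4/4 + 2*a^2/5 - a/2


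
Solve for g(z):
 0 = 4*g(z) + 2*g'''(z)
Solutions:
 g(z) = C3*exp(-2^(1/3)*z) + (C1*sin(2^(1/3)*sqrt(3)*z/2) + C2*cos(2^(1/3)*sqrt(3)*z/2))*exp(2^(1/3)*z/2)


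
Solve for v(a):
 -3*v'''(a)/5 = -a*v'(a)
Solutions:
 v(a) = C1 + Integral(C2*airyai(3^(2/3)*5^(1/3)*a/3) + C3*airybi(3^(2/3)*5^(1/3)*a/3), a)


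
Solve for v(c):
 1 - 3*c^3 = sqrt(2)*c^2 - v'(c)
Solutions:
 v(c) = C1 + 3*c^4/4 + sqrt(2)*c^3/3 - c


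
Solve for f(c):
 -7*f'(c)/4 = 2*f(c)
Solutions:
 f(c) = C1*exp(-8*c/7)


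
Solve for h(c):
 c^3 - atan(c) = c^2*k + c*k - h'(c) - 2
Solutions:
 h(c) = C1 - c^4/4 + c^3*k/3 + c^2*k/2 + c*atan(c) - 2*c - log(c^2 + 1)/2


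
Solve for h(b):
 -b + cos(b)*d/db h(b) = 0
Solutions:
 h(b) = C1 + Integral(b/cos(b), b)


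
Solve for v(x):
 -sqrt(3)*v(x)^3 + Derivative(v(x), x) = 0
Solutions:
 v(x) = -sqrt(2)*sqrt(-1/(C1 + sqrt(3)*x))/2
 v(x) = sqrt(2)*sqrt(-1/(C1 + sqrt(3)*x))/2


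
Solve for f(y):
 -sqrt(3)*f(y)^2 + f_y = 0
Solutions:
 f(y) = -1/(C1 + sqrt(3)*y)


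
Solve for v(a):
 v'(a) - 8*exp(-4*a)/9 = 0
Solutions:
 v(a) = C1 - 2*exp(-4*a)/9


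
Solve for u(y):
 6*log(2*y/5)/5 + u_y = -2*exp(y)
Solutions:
 u(y) = C1 - 6*y*log(y)/5 + 6*y*(-log(2) + 1 + log(5))/5 - 2*exp(y)


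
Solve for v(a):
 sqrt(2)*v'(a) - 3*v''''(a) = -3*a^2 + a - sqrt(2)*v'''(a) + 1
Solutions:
 v(a) = C1 + C2*exp(a*(-2^(2/3)*(9*sqrt(1506) + 247*sqrt(2))^(1/3) - 4*2^(1/3)/(9*sqrt(1506) + 247*sqrt(2))^(1/3) + 4*sqrt(2))/36)*sin(2^(1/3)*sqrt(3)*a*(-2^(1/3)*(9*sqrt(1506) + 247*sqrt(2))^(1/3) + 4/(9*sqrt(1506) + 247*sqrt(2))^(1/3))/36) + C3*exp(a*(-2^(2/3)*(9*sqrt(1506) + 247*sqrt(2))^(1/3) - 4*2^(1/3)/(9*sqrt(1506) + 247*sqrt(2))^(1/3) + 4*sqrt(2))/36)*cos(2^(1/3)*sqrt(3)*a*(-2^(1/3)*(9*sqrt(1506) + 247*sqrt(2))^(1/3) + 4/(9*sqrt(1506) + 247*sqrt(2))^(1/3))/36) + C4*exp(a*(4*2^(1/3)/(9*sqrt(1506) + 247*sqrt(2))^(1/3) + 2*sqrt(2) + 2^(2/3)*(9*sqrt(1506) + 247*sqrt(2))^(1/3))/18) - sqrt(2)*a^3/2 + sqrt(2)*a^2/4 + 7*sqrt(2)*a/2


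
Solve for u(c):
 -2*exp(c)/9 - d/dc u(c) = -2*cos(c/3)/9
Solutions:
 u(c) = C1 - 2*exp(c)/9 + 2*sin(c/3)/3


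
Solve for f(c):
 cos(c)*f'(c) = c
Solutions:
 f(c) = C1 + Integral(c/cos(c), c)


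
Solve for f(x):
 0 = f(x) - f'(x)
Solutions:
 f(x) = C1*exp(x)


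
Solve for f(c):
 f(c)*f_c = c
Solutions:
 f(c) = -sqrt(C1 + c^2)
 f(c) = sqrt(C1 + c^2)


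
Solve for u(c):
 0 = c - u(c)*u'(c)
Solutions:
 u(c) = -sqrt(C1 + c^2)
 u(c) = sqrt(C1 + c^2)


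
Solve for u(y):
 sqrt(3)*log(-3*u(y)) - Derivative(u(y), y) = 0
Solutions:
 -sqrt(3)*Integral(1/(log(-_y) + log(3)), (_y, u(y)))/3 = C1 - y


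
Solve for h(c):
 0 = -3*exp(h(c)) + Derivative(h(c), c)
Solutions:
 h(c) = log(-1/(C1 + 3*c))


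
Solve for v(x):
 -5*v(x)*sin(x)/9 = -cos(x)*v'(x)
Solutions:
 v(x) = C1/cos(x)^(5/9)


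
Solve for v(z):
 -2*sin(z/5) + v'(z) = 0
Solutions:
 v(z) = C1 - 10*cos(z/5)


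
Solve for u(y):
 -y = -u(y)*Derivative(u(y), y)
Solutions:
 u(y) = -sqrt(C1 + y^2)
 u(y) = sqrt(C1 + y^2)


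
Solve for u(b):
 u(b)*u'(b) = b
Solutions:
 u(b) = -sqrt(C1 + b^2)
 u(b) = sqrt(C1 + b^2)


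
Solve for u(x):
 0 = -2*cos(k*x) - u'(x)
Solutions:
 u(x) = C1 - 2*sin(k*x)/k


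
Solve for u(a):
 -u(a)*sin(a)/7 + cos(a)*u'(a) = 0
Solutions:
 u(a) = C1/cos(a)^(1/7)


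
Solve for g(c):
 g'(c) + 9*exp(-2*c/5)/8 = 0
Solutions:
 g(c) = C1 + 45*exp(-2*c/5)/16


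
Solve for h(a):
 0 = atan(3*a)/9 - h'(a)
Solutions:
 h(a) = C1 + a*atan(3*a)/9 - log(9*a^2 + 1)/54


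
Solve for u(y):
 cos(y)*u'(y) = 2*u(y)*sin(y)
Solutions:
 u(y) = C1/cos(y)^2


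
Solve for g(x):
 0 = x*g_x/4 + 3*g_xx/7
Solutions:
 g(x) = C1 + C2*erf(sqrt(42)*x/12)


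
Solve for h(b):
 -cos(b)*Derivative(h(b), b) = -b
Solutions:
 h(b) = C1 + Integral(b/cos(b), b)


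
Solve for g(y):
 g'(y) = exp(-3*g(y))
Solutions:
 g(y) = log(C1 + 3*y)/3
 g(y) = log((-3^(1/3) - 3^(5/6)*I)*(C1 + y)^(1/3)/2)
 g(y) = log((-3^(1/3) + 3^(5/6)*I)*(C1 + y)^(1/3)/2)


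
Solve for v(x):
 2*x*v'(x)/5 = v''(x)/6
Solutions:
 v(x) = C1 + C2*erfi(sqrt(30)*x/5)


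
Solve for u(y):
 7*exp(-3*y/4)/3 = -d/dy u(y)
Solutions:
 u(y) = C1 + 28*exp(-3*y/4)/9


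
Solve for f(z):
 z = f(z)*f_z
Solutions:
 f(z) = -sqrt(C1 + z^2)
 f(z) = sqrt(C1 + z^2)


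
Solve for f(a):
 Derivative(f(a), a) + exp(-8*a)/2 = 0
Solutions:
 f(a) = C1 + exp(-8*a)/16


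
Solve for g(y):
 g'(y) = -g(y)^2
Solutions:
 g(y) = 1/(C1 + y)


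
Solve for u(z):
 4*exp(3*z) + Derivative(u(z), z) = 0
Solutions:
 u(z) = C1 - 4*exp(3*z)/3


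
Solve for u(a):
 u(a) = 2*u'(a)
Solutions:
 u(a) = C1*exp(a/2)


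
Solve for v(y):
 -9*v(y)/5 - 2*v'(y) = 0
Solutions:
 v(y) = C1*exp(-9*y/10)


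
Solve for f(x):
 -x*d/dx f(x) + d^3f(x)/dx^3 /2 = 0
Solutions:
 f(x) = C1 + Integral(C2*airyai(2^(1/3)*x) + C3*airybi(2^(1/3)*x), x)


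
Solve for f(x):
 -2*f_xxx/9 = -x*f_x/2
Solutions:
 f(x) = C1 + Integral(C2*airyai(2^(1/3)*3^(2/3)*x/2) + C3*airybi(2^(1/3)*3^(2/3)*x/2), x)


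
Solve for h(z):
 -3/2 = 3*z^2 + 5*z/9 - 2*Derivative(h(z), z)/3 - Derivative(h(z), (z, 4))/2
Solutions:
 h(z) = C1 + C4*exp(-6^(2/3)*z/3) + 3*z^3/2 + 5*z^2/12 + 9*z/4 + (C2*sin(2^(2/3)*3^(1/6)*z/2) + C3*cos(2^(2/3)*3^(1/6)*z/2))*exp(6^(2/3)*z/6)


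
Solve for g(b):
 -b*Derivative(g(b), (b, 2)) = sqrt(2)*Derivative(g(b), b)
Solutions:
 g(b) = C1 + C2*b^(1 - sqrt(2))


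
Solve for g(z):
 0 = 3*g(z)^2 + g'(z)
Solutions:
 g(z) = 1/(C1 + 3*z)


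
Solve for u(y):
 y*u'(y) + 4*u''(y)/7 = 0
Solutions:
 u(y) = C1 + C2*erf(sqrt(14)*y/4)


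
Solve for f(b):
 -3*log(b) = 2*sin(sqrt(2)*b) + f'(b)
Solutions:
 f(b) = C1 - 3*b*log(b) + 3*b + sqrt(2)*cos(sqrt(2)*b)


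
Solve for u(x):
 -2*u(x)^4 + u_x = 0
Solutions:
 u(x) = (-1/(C1 + 6*x))^(1/3)
 u(x) = (-1/(C1 + 2*x))^(1/3)*(-3^(2/3) - 3*3^(1/6)*I)/6
 u(x) = (-1/(C1 + 2*x))^(1/3)*(-3^(2/3) + 3*3^(1/6)*I)/6


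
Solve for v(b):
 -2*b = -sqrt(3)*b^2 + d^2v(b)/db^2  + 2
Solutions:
 v(b) = C1 + C2*b + sqrt(3)*b^4/12 - b^3/3 - b^2


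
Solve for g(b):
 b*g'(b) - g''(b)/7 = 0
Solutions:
 g(b) = C1 + C2*erfi(sqrt(14)*b/2)


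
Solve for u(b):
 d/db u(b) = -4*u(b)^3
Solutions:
 u(b) = -sqrt(2)*sqrt(-1/(C1 - 4*b))/2
 u(b) = sqrt(2)*sqrt(-1/(C1 - 4*b))/2


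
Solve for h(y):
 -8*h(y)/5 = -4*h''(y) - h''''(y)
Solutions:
 h(y) = C1*exp(-y*sqrt(-2 + 2*sqrt(35)/5)) + C2*exp(y*sqrt(-2 + 2*sqrt(35)/5)) + C3*sin(y*sqrt(2 + 2*sqrt(35)/5)) + C4*cos(y*sqrt(2 + 2*sqrt(35)/5))


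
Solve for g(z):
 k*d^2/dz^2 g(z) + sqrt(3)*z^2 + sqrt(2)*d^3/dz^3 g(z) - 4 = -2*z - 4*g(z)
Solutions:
 g(z) = C1*exp(-z*(2^(5/6)*k^2/(2*(k^3/4 + sqrt(-k^6 + (k^3 + 108)^2)/4 + 27)^(1/3)) + sqrt(2)*k + 2*2^(1/6)*(k^3/4 + sqrt(-k^6 + (k^3 + 108)^2)/4 + 27)^(1/3))/6) + C2*exp(z*(-2^(5/6)*k^2/((-1 + sqrt(3)*I)*(k^3/4 + sqrt(-k^6 + (k^3 + 108)^2)/4 + 27)^(1/3)) - sqrt(2)*k + 2^(1/6)*(k^3/4 + sqrt(-k^6 + (k^3 + 108)^2)/4 + 27)^(1/3) - 2^(1/6)*sqrt(3)*I*(k^3/4 + sqrt(-k^6 + (k^3 + 108)^2)/4 + 27)^(1/3))/6) + C3*exp(z*(2^(5/6)*k^2/((1 + sqrt(3)*I)*(k^3/4 + sqrt(-k^6 + (k^3 + 108)^2)/4 + 27)^(1/3)) - sqrt(2)*k + 2^(1/6)*(k^3/4 + sqrt(-k^6 + (k^3 + 108)^2)/4 + 27)^(1/3) + 2^(1/6)*sqrt(3)*I*(k^3/4 + sqrt(-k^6 + (k^3 + 108)^2)/4 + 27)^(1/3))/6) + sqrt(3)*k/8 - sqrt(3)*z^2/4 - z/2 + 1


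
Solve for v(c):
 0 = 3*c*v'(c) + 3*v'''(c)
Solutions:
 v(c) = C1 + Integral(C2*airyai(-c) + C3*airybi(-c), c)


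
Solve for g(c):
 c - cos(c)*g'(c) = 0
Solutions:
 g(c) = C1 + Integral(c/cos(c), c)


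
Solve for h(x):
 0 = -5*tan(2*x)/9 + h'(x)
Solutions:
 h(x) = C1 - 5*log(cos(2*x))/18


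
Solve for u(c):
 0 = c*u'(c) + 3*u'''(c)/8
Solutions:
 u(c) = C1 + Integral(C2*airyai(-2*3^(2/3)*c/3) + C3*airybi(-2*3^(2/3)*c/3), c)


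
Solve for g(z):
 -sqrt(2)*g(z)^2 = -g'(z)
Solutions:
 g(z) = -1/(C1 + sqrt(2)*z)


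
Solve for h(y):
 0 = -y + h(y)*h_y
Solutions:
 h(y) = -sqrt(C1 + y^2)
 h(y) = sqrt(C1 + y^2)


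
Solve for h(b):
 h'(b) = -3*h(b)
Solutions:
 h(b) = C1*exp(-3*b)


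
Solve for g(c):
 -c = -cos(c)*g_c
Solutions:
 g(c) = C1 + Integral(c/cos(c), c)


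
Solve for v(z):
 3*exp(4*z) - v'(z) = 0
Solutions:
 v(z) = C1 + 3*exp(4*z)/4


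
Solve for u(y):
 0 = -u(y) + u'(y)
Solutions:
 u(y) = C1*exp(y)


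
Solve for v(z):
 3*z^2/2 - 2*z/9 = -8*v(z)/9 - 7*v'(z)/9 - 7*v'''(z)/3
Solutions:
 v(z) = C1*exp(7^(1/3)*z*(-7/(36 + sqrt(1345))^(1/3) + 7^(1/3)*(36 + sqrt(1345))^(1/3))/42)*sin(sqrt(3)*7^(1/3)*z*(7/(36 + sqrt(1345))^(1/3) + 7^(1/3)*(36 + sqrt(1345))^(1/3))/42) + C2*exp(7^(1/3)*z*(-7/(36 + sqrt(1345))^(1/3) + 7^(1/3)*(36 + sqrt(1345))^(1/3))/42)*cos(sqrt(3)*7^(1/3)*z*(7/(36 + sqrt(1345))^(1/3) + 7^(1/3)*(36 + sqrt(1345))^(1/3))/42) + C3*exp(-7^(1/3)*z*(-7/(36 + sqrt(1345))^(1/3) + 7^(1/3)*(36 + sqrt(1345))^(1/3))/21) - 27*z^2/16 + 205*z/64 - 1435/512


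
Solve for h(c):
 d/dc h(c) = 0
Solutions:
 h(c) = C1


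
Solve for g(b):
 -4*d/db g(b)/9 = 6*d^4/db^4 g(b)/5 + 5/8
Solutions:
 g(b) = C1 + C4*exp(-10^(1/3)*b/3) - 45*b/32 + (C2*sin(10^(1/3)*sqrt(3)*b/6) + C3*cos(10^(1/3)*sqrt(3)*b/6))*exp(10^(1/3)*b/6)


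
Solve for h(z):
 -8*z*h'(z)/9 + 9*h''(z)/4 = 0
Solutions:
 h(z) = C1 + C2*erfi(4*z/9)


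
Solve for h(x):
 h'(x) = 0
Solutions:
 h(x) = C1


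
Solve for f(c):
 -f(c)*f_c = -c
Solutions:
 f(c) = -sqrt(C1 + c^2)
 f(c) = sqrt(C1 + c^2)


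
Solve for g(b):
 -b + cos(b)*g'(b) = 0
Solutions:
 g(b) = C1 + Integral(b/cos(b), b)


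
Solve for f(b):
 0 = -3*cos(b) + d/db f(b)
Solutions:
 f(b) = C1 + 3*sin(b)


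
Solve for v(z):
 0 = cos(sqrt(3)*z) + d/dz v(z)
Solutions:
 v(z) = C1 - sqrt(3)*sin(sqrt(3)*z)/3


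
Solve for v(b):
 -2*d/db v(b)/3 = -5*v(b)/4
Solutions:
 v(b) = C1*exp(15*b/8)


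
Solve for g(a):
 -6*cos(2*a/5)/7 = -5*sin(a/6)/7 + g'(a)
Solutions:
 g(a) = C1 - 15*sin(2*a/5)/7 - 30*cos(a/6)/7


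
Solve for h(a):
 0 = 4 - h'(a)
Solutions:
 h(a) = C1 + 4*a


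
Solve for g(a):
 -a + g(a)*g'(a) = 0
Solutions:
 g(a) = -sqrt(C1 + a^2)
 g(a) = sqrt(C1 + a^2)


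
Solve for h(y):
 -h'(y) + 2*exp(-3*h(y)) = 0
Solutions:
 h(y) = log(C1 + 6*y)/3
 h(y) = log((-3^(1/3) - 3^(5/6)*I)*(C1 + 2*y)^(1/3)/2)
 h(y) = log((-3^(1/3) + 3^(5/6)*I)*(C1 + 2*y)^(1/3)/2)


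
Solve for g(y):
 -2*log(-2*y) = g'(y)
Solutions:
 g(y) = C1 - 2*y*log(-y) + 2*y*(1 - log(2))


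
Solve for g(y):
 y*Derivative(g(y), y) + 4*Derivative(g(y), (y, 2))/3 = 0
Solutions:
 g(y) = C1 + C2*erf(sqrt(6)*y/4)


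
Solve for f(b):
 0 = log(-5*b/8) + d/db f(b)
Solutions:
 f(b) = C1 - b*log(-b) + b*(-log(5) + 1 + 3*log(2))


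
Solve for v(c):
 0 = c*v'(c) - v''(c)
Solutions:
 v(c) = C1 + C2*erfi(sqrt(2)*c/2)


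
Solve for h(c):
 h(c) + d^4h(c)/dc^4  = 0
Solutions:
 h(c) = (C1*sin(sqrt(2)*c/2) + C2*cos(sqrt(2)*c/2))*exp(-sqrt(2)*c/2) + (C3*sin(sqrt(2)*c/2) + C4*cos(sqrt(2)*c/2))*exp(sqrt(2)*c/2)


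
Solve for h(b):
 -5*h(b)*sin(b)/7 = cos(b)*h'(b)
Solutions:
 h(b) = C1*cos(b)^(5/7)


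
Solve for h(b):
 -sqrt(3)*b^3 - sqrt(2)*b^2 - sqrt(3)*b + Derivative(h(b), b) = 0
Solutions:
 h(b) = C1 + sqrt(3)*b^4/4 + sqrt(2)*b^3/3 + sqrt(3)*b^2/2


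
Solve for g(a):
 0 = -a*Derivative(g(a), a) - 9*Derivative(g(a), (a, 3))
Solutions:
 g(a) = C1 + Integral(C2*airyai(-3^(1/3)*a/3) + C3*airybi(-3^(1/3)*a/3), a)


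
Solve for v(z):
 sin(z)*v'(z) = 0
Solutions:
 v(z) = C1


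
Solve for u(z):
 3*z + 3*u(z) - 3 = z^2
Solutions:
 u(z) = z^2/3 - z + 1


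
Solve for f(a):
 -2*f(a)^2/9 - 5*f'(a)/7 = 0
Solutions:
 f(a) = 45/(C1 + 14*a)


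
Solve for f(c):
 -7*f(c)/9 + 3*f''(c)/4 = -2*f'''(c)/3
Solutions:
 f(c) = C1*exp(-c*(27*3^(1/3)/(16*sqrt(2569) + 815)^(1/3) + 18 + 3^(2/3)*(16*sqrt(2569) + 815)^(1/3))/48)*sin(3^(1/6)*c*(-(16*sqrt(2569) + 815)^(1/3) + 9*3^(2/3)/(16*sqrt(2569) + 815)^(1/3))/16) + C2*exp(-c*(27*3^(1/3)/(16*sqrt(2569) + 815)^(1/3) + 18 + 3^(2/3)*(16*sqrt(2569) + 815)^(1/3))/48)*cos(3^(1/6)*c*(-(16*sqrt(2569) + 815)^(1/3) + 9*3^(2/3)/(16*sqrt(2569) + 815)^(1/3))/16) + C3*exp(c*(-9 + 27*3^(1/3)/(16*sqrt(2569) + 815)^(1/3) + 3^(2/3)*(16*sqrt(2569) + 815)^(1/3))/24)


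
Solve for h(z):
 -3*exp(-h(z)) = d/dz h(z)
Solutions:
 h(z) = log(C1 - 3*z)


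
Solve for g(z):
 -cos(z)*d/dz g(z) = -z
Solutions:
 g(z) = C1 + Integral(z/cos(z), z)


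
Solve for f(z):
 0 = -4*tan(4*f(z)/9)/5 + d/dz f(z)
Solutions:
 f(z) = -9*asin(C1*exp(16*z/45))/4 + 9*pi/4
 f(z) = 9*asin(C1*exp(16*z/45))/4


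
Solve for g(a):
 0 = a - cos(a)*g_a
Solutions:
 g(a) = C1 + Integral(a/cos(a), a)


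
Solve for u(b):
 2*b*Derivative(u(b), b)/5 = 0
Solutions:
 u(b) = C1


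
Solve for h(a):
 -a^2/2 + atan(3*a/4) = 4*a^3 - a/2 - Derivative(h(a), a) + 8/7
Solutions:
 h(a) = C1 + a^4 + a^3/6 - a^2/4 - a*atan(3*a/4) + 8*a/7 + 2*log(9*a^2 + 16)/3


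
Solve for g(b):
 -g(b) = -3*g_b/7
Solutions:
 g(b) = C1*exp(7*b/3)


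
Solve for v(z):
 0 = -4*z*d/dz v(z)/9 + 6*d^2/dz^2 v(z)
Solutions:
 v(z) = C1 + C2*erfi(sqrt(3)*z/9)


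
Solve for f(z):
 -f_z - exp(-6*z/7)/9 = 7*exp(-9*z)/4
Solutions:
 f(z) = C1 + 7*exp(-9*z)/36 + 7*exp(-6*z/7)/54


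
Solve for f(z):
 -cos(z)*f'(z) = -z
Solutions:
 f(z) = C1 + Integral(z/cos(z), z)


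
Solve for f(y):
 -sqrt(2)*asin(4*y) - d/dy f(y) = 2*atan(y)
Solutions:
 f(y) = C1 - 2*y*atan(y) - sqrt(2)*(y*asin(4*y) + sqrt(1 - 16*y^2)/4) + log(y^2 + 1)


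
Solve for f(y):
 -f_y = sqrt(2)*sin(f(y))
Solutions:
 f(y) = -acos((-C1 - exp(2*sqrt(2)*y))/(C1 - exp(2*sqrt(2)*y))) + 2*pi
 f(y) = acos((-C1 - exp(2*sqrt(2)*y))/(C1 - exp(2*sqrt(2)*y)))


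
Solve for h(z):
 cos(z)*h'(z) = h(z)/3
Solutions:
 h(z) = C1*(sin(z) + 1)^(1/6)/(sin(z) - 1)^(1/6)


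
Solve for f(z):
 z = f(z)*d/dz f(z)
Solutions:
 f(z) = -sqrt(C1 + z^2)
 f(z) = sqrt(C1 + z^2)


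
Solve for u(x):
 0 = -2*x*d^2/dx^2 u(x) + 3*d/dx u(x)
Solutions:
 u(x) = C1 + C2*x^(5/2)


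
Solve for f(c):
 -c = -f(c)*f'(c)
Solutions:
 f(c) = -sqrt(C1 + c^2)
 f(c) = sqrt(C1 + c^2)


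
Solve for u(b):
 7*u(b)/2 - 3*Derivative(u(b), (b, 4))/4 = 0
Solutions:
 u(b) = C1*exp(-14^(1/4)*3^(3/4)*b/3) + C2*exp(14^(1/4)*3^(3/4)*b/3) + C3*sin(14^(1/4)*3^(3/4)*b/3) + C4*cos(14^(1/4)*3^(3/4)*b/3)


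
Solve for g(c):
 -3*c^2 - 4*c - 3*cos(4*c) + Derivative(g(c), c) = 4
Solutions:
 g(c) = C1 + c^3 + 2*c^2 + 4*c + 3*sin(4*c)/4


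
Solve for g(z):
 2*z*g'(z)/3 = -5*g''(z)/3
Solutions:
 g(z) = C1 + C2*erf(sqrt(5)*z/5)


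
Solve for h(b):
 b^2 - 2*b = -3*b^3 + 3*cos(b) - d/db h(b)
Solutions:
 h(b) = C1 - 3*b^4/4 - b^3/3 + b^2 + 3*sin(b)


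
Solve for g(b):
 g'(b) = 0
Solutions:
 g(b) = C1


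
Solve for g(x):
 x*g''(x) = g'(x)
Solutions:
 g(x) = C1 + C2*x^2


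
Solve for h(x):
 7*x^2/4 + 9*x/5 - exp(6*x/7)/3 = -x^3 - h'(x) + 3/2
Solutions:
 h(x) = C1 - x^4/4 - 7*x^3/12 - 9*x^2/10 + 3*x/2 + 7*exp(6*x/7)/18


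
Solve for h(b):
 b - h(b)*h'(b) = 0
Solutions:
 h(b) = -sqrt(C1 + b^2)
 h(b) = sqrt(C1 + b^2)


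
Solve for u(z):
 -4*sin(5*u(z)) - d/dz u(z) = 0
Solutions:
 u(z) = -acos((-C1 - exp(40*z))/(C1 - exp(40*z)))/5 + 2*pi/5
 u(z) = acos((-C1 - exp(40*z))/(C1 - exp(40*z)))/5


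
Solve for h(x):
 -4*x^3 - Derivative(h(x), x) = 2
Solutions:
 h(x) = C1 - x^4 - 2*x


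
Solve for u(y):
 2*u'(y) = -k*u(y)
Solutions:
 u(y) = C1*exp(-k*y/2)


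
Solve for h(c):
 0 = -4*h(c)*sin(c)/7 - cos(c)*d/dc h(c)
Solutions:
 h(c) = C1*cos(c)^(4/7)


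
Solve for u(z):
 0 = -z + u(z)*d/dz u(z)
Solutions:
 u(z) = -sqrt(C1 + z^2)
 u(z) = sqrt(C1 + z^2)


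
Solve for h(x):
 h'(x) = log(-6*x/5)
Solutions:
 h(x) = C1 + x*log(-x) + x*(-log(5) - 1 + log(6))


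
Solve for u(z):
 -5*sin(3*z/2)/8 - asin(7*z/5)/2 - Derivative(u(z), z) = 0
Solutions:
 u(z) = C1 - z*asin(7*z/5)/2 - sqrt(25 - 49*z^2)/14 + 5*cos(3*z/2)/12


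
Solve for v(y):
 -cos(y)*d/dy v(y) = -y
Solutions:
 v(y) = C1 + Integral(y/cos(y), y)


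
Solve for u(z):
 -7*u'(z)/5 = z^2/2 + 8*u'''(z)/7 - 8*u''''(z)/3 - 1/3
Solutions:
 u(z) = C1 + C2*exp(z*(-10^(2/3)*(49*sqrt(22089) + 7283)^(1/3) - 40*10^(1/3)/(49*sqrt(22089) + 7283)^(1/3) + 40)/280)*sin(10^(1/3)*sqrt(3)*z*(-10^(1/3)*(49*sqrt(22089) + 7283)^(1/3) + 40/(49*sqrt(22089) + 7283)^(1/3))/280) + C3*exp(z*(-10^(2/3)*(49*sqrt(22089) + 7283)^(1/3) - 40*10^(1/3)/(49*sqrt(22089) + 7283)^(1/3) + 40)/280)*cos(10^(1/3)*sqrt(3)*z*(-10^(1/3)*(49*sqrt(22089) + 7283)^(1/3) + 40/(49*sqrt(22089) + 7283)^(1/3))/280) + C4*exp(z*(40*10^(1/3)/(49*sqrt(22089) + 7283)^(1/3) + 20 + 10^(2/3)*(49*sqrt(22089) + 7283)^(1/3))/140) - 5*z^3/42 + 845*z/1029


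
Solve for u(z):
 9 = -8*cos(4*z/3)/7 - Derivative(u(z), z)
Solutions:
 u(z) = C1 - 9*z - 6*sin(4*z/3)/7


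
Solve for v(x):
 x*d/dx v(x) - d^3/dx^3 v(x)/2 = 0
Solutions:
 v(x) = C1 + Integral(C2*airyai(2^(1/3)*x) + C3*airybi(2^(1/3)*x), x)


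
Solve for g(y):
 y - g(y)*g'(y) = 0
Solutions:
 g(y) = -sqrt(C1 + y^2)
 g(y) = sqrt(C1 + y^2)


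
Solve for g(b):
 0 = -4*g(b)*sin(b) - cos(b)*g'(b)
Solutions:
 g(b) = C1*cos(b)^4


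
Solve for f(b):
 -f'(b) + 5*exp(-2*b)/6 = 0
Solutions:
 f(b) = C1 - 5*exp(-2*b)/12


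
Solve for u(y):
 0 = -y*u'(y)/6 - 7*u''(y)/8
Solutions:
 u(y) = C1 + C2*erf(sqrt(42)*y/21)


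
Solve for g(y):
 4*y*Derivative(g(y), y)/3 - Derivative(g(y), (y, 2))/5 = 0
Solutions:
 g(y) = C1 + C2*erfi(sqrt(30)*y/3)


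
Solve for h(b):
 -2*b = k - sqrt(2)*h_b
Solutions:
 h(b) = C1 + sqrt(2)*b^2/2 + sqrt(2)*b*k/2


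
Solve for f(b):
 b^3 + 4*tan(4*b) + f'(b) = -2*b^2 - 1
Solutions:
 f(b) = C1 - b^4/4 - 2*b^3/3 - b + log(cos(4*b))


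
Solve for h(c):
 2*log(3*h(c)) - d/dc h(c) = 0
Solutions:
 -Integral(1/(log(_y) + log(3)), (_y, h(c)))/2 = C1 - c


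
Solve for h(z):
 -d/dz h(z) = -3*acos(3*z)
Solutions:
 h(z) = C1 + 3*z*acos(3*z) - sqrt(1 - 9*z^2)
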